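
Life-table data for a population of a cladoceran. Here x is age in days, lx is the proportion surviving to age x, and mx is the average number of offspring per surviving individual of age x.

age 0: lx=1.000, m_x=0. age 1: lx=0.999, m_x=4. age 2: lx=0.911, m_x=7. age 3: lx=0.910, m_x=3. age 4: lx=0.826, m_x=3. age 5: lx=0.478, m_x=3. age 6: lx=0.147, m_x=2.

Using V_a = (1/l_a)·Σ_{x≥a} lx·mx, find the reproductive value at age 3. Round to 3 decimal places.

lx·mx for x ≥ 3: 2.73, 2.478, 1.434, 0.294 → sum = 6.936
V_3 = 6.936 / l_3 = 6.936 / 0.91 = 7.621978… → 7.622

7.622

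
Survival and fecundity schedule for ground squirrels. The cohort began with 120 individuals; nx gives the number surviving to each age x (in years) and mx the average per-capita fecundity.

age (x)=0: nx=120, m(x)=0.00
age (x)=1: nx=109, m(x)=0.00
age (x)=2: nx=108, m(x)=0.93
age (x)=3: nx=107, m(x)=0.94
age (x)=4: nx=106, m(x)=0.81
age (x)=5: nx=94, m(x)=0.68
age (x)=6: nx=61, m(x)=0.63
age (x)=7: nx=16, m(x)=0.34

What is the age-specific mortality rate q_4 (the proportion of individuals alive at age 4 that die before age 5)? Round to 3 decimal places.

0.113

lx = nx/n0 = nx/120: 1, 0.90833…, 0.9, 0.89167…, 0.88333…, 0.78333…, 0.50833…, 0.13333…
q_4 = (l_4 − l_5) / l_4 = (0.883333… − 0.783333…) / 0.883333…
     = 0.1… / 0.883333… = 0.113208… → 0.113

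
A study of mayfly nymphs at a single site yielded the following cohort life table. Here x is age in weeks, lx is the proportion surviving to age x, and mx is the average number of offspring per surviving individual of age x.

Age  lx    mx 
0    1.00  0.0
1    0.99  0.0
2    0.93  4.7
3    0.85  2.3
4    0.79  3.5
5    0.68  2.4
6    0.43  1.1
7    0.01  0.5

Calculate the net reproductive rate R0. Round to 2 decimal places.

lx·mx by age: 0, 0, 4.371, 1.955, 2.765, 1.632, 0.473, 0.005
R0 = Σ lx·mx = 11.201 → 11.20

11.20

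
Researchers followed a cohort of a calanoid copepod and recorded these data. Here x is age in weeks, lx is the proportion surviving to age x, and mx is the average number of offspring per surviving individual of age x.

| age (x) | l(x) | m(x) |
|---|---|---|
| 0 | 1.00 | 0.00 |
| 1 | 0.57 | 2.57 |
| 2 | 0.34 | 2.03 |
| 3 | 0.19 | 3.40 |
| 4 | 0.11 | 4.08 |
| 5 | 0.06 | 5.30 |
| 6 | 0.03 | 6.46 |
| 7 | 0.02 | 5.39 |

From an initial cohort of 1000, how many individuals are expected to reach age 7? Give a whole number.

20

Expected survivors = N0 · l_7 = 1000 × 0.02 = 20 → 20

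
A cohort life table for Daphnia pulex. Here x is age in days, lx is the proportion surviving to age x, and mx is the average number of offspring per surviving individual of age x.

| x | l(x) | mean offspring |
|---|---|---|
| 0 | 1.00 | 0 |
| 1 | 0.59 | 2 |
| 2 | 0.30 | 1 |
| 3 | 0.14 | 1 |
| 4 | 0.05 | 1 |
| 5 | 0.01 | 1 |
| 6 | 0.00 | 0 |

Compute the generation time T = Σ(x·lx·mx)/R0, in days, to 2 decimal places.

1.46

lx·mx: 0, 1.18, 0.3, 0.14, 0.05, 0.01, 0 → R0 = 1.68
x·lx·mx: 0, 1.18, 0.6, 0.42, 0.2, 0.05, 0 → Σ = 2.45
T = 2.45 / 1.68 = 1.458333… → 1.46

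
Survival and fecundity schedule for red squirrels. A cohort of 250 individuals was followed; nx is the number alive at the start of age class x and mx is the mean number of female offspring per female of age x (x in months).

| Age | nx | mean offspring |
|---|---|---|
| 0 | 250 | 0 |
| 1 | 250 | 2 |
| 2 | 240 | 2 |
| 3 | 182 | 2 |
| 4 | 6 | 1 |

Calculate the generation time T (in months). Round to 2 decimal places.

lx = nx/n0 = nx/250: 1, 1, 0.96, 0.728, 0.024
lx·mx: 0, 2, 1.92, 1.456, 0.024 → R0 = 5.4
x·lx·mx: 0, 2, 3.84, 4.368, 0.096 → Σ = 10.304
T = 10.304 / 5.4 = 1.908148… → 1.91

1.91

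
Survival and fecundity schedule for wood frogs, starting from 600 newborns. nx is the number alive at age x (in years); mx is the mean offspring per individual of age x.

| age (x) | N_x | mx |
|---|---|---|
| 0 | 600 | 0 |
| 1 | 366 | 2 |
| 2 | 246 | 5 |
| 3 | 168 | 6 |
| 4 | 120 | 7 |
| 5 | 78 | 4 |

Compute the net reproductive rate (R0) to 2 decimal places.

lx = nx/n0 = nx/600: 1, 0.61, 0.41, 0.28, 0.2, 0.13
lx·mx by age: 0, 1.22, 2.05, 1.68, 1.4, 0.52
R0 = Σ lx·mx = 6.87 → 6.87

6.87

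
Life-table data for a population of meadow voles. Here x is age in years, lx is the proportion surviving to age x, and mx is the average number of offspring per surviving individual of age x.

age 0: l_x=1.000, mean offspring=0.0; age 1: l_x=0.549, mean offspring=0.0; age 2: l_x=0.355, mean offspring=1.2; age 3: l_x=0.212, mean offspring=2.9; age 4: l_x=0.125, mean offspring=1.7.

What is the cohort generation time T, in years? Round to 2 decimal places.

2.83

lx·mx: 0, 0, 0.426, 0.6148, 0.2125 → R0 = 1.2533
x·lx·mx: 0, 0, 0.852, 1.8444, 0.85 → Σ = 3.5464
T = 3.5464 / 1.2533 = 2.82965… → 2.83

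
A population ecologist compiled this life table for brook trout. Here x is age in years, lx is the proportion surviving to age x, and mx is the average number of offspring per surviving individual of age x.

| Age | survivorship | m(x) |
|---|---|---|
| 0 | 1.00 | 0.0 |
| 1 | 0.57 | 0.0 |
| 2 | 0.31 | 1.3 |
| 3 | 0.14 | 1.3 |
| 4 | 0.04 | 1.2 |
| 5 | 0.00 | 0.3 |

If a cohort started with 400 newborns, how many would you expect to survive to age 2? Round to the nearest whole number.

124

Expected survivors = N0 · l_2 = 400 × 0.31 = 124 → 124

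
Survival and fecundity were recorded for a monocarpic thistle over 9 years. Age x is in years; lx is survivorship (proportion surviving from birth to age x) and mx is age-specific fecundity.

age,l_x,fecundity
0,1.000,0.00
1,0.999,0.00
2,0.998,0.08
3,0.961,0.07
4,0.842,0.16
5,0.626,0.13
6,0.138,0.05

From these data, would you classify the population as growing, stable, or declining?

declining

R0 = Σ lx·mx = 0 + 0 + 0.07984 + 0.06727 + 0.13472 + 0.08138 + 0.0069 = 0.37011
R0 < 1, so the population is declining.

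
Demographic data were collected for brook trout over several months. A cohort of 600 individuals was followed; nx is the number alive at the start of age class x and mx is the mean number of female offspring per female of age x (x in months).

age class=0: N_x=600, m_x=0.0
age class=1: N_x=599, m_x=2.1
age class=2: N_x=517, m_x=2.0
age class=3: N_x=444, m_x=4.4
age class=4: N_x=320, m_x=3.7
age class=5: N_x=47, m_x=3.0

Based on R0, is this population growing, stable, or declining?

lx = nx/n0 = nx/600: 1, 0.99833…, 0.86167…, 0.74, 0.53333…, 0.07833…
R0 = Σ lx·mx = 0 + 2.0965… + 1.723333… + 3.256 + 1.973333… + 0.235… = 9.284167…
R0 > 1, so the population is growing.

growing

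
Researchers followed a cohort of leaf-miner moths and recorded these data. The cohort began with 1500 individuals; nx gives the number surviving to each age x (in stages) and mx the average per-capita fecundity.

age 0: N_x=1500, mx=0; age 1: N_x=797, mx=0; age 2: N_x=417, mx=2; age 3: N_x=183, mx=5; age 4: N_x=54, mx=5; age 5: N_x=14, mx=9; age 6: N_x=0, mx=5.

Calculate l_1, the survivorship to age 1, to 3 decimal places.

l_1 = n_1/n_0 = 797/1500 = 0.531333… → 0.531

0.531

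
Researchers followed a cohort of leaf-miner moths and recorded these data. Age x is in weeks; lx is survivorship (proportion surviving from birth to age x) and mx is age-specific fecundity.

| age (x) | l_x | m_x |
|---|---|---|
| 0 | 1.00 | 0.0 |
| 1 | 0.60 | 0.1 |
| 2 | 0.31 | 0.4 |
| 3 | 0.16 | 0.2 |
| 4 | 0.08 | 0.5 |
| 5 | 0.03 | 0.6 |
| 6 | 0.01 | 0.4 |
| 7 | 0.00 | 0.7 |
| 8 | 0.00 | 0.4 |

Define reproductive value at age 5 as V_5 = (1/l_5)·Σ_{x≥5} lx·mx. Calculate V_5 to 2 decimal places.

0.73

lx·mx for x ≥ 5: 0.018, 0.004, 0, 0 → sum = 0.022
V_5 = 0.022 / l_5 = 0.022 / 0.03 = 0.733333… → 0.73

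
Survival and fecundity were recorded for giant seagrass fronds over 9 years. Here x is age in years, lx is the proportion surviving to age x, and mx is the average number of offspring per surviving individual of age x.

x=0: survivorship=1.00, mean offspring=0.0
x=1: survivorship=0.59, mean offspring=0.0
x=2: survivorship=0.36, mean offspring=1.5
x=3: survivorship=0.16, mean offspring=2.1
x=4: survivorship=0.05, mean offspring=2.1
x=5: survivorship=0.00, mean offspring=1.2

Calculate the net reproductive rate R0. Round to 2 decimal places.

lx·mx by age: 0, 0, 0.54, 0.336, 0.105, 0
R0 = Σ lx·mx = 0.981 → 0.98

0.98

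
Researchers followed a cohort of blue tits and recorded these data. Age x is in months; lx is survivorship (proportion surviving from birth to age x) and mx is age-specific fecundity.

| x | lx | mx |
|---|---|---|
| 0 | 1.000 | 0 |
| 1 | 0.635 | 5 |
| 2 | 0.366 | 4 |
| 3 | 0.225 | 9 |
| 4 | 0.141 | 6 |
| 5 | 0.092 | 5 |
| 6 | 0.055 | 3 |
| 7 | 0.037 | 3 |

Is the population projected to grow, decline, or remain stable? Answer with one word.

R0 = Σ lx·mx = 0 + 3.175 + 1.464 + 2.025 + 0.846 + 0.46 + 0.165 + 0.111 = 8.246
R0 > 1, so the population is growing.

growing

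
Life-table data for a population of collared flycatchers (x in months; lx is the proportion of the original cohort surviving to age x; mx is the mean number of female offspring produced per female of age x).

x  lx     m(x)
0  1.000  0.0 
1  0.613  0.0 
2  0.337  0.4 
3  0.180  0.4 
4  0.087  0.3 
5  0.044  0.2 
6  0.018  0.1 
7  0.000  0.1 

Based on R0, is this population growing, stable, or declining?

declining

R0 = Σ lx·mx = 0 + 0 + 0.1348 + 0.072 + 0.0261 + 0.0088 + 0.0018 + 0 = 0.2435
R0 < 1, so the population is declining.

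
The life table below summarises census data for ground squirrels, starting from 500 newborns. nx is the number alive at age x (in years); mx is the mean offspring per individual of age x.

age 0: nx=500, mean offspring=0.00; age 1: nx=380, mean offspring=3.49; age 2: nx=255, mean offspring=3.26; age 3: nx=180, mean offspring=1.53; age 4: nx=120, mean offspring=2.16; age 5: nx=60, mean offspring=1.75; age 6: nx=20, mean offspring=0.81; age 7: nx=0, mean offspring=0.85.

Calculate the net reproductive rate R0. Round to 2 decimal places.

5.63

lx = nx/n0 = nx/500: 1, 0.76, 0.51, 0.36, 0.24, 0.12, 0.04, 0
lx·mx by age: 0, 2.6524, 1.6626, 0.5508, 0.5184, 0.21, 0.0324, 0
R0 = Σ lx·mx = 5.6266 → 5.63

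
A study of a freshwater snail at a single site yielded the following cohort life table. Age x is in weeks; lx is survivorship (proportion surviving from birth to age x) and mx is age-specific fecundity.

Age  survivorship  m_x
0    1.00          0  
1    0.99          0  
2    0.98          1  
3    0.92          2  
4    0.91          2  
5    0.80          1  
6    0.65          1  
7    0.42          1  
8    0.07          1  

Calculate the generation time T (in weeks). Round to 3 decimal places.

3.976

lx·mx: 0, 0, 0.98, 1.84, 1.82, 0.8, 0.65, 0.42, 0.07 → R0 = 6.58
x·lx·mx: 0, 0, 1.96, 5.52, 7.28, 4, 3.9, 2.94, 0.56 → Σ = 26.16
T = 26.16 / 6.58 = 3.975684… → 3.976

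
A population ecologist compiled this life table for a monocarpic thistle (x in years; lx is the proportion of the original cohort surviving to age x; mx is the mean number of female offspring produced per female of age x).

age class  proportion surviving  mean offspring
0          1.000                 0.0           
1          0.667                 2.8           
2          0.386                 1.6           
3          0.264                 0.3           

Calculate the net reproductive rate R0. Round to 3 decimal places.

lx·mx by age: 0, 1.8676, 0.6176, 0.0792
R0 = Σ lx·mx = 2.5644 → 2.564

2.564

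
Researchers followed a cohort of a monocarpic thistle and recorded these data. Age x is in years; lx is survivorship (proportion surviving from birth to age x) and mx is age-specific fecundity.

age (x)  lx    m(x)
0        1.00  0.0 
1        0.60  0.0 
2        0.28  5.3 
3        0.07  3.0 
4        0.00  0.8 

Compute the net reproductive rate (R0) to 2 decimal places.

1.69

lx·mx by age: 0, 0, 1.484, 0.21, 0
R0 = Σ lx·mx = 1.694 → 1.69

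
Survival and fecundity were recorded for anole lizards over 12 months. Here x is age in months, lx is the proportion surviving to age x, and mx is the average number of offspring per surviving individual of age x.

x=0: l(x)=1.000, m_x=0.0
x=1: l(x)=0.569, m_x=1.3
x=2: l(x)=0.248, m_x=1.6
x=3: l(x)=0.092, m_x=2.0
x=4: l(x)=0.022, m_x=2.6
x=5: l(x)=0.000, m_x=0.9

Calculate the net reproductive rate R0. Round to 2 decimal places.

1.38

lx·mx by age: 0, 0.7397, 0.3968, 0.184, 0.0572, 0
R0 = Σ lx·mx = 1.3777 → 1.38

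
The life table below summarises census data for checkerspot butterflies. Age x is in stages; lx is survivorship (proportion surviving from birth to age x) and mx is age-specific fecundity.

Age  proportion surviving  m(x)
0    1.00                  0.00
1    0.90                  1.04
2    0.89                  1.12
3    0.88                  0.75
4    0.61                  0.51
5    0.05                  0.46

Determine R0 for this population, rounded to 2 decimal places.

lx·mx by age: 0, 0.936, 0.9968, 0.66, 0.3111, 0.023
R0 = Σ lx·mx = 2.9269 → 2.93

2.93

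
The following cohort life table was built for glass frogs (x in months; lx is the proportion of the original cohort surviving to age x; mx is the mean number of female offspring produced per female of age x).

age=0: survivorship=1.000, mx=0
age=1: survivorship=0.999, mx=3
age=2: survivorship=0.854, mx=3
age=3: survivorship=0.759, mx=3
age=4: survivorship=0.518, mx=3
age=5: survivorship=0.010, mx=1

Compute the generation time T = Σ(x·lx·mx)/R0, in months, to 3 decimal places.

lx·mx: 0, 2.997, 2.562, 2.277, 1.554, 0.01 → R0 = 9.4
x·lx·mx: 0, 2.997, 5.124, 6.831, 6.216, 0.05 → Σ = 21.218
T = 21.218 / 9.4 = 2.257234… → 2.257

2.257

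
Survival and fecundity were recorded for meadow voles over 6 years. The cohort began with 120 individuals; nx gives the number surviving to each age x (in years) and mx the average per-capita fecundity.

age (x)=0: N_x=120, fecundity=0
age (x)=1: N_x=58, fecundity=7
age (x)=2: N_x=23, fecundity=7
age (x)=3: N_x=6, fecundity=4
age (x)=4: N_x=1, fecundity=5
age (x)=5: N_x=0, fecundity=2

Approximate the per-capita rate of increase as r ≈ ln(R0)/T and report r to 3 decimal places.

lx = nx/n0 = nx/120: 1, 0.48333…, 0.19167…, 0.05, 0.00833…, 0
R0 = Σ lx·mx = 0 + 3.38333… + 1.34167… + 0.2 + 0.04167… + 0 = 4.966667…
Σ x·lx·mx = 6.833333…; T = 6.833333…/4.966667… = 1.37584…
r ≈ ln(R0)/T = ln(4.966667…)/1.37584… = 1.16492… → 1.165

1.165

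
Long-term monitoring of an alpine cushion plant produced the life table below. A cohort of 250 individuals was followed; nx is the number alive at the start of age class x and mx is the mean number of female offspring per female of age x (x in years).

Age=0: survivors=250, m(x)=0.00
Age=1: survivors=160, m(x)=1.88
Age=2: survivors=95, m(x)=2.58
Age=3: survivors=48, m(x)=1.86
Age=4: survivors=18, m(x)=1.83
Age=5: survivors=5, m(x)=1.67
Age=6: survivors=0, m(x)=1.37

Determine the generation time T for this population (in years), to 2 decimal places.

1.82

lx = nx/n0 = nx/250: 1, 0.64, 0.38, 0.192, 0.072, 0.02, 0
lx·mx: 0, 1.2032, 0.9804, 0.35712, 0.13176, 0.0334, 0 → R0 = 2.70588
x·lx·mx: 0, 1.2032, 1.9608, 1.07136, 0.52704, 0.167, 0 → Σ = 4.9294
T = 4.9294 / 2.70588 = 1.821736… → 1.82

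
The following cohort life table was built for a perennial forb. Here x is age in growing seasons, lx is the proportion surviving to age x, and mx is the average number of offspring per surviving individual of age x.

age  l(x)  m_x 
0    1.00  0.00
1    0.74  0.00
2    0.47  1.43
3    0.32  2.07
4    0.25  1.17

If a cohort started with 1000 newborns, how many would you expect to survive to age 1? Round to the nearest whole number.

Expected survivors = N0 · l_1 = 1000 × 0.74 = 740 → 740

740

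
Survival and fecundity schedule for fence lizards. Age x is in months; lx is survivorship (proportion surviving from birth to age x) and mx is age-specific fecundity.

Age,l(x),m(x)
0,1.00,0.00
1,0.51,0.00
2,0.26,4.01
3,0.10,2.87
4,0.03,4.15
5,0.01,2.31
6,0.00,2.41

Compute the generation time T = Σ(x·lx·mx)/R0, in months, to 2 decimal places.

2.41

lx·mx: 0, 0, 1.0426, 0.287, 0.1245, 0.0231, 0 → R0 = 1.4772
x·lx·mx: 0, 0, 2.0852, 0.861, 0.498, 0.1155, 0 → Σ = 3.5597
T = 3.5597 / 1.4772 = 2.409762… → 2.41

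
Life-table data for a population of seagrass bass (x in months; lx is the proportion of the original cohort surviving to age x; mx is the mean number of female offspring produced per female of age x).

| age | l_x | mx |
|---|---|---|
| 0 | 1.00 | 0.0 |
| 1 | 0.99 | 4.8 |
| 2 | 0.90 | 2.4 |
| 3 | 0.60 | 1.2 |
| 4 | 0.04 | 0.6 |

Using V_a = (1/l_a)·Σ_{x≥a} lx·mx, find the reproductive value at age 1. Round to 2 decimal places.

7.73

lx·mx for x ≥ 1: 4.752, 2.16, 0.72, 0.024 → sum = 7.656
V_1 = 7.656 / l_1 = 7.656 / 0.99 = 7.733333… → 7.73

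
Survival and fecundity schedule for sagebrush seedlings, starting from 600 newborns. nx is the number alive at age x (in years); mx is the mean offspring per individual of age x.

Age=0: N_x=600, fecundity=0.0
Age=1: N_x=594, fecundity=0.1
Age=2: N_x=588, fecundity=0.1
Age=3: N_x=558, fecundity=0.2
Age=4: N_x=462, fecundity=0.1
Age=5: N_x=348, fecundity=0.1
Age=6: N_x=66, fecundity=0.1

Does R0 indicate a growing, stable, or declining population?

declining

lx = nx/n0 = nx/600: 1, 0.99, 0.98, 0.93, 0.77, 0.58, 0.11
R0 = Σ lx·mx = 0 + 0.099 + 0.098 + 0.186 + 0.077 + 0.058 + 0.011 = 0.529
R0 < 1, so the population is declining.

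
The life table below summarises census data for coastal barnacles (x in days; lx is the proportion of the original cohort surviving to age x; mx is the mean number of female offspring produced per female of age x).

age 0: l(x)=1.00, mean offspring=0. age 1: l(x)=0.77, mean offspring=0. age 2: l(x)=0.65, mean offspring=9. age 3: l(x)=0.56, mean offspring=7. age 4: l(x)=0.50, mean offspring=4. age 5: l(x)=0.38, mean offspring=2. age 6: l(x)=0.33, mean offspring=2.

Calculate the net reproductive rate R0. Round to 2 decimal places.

13.19

lx·mx by age: 0, 0, 5.85, 3.92, 2, 0.76, 0.66
R0 = Σ lx·mx = 13.19 → 13.19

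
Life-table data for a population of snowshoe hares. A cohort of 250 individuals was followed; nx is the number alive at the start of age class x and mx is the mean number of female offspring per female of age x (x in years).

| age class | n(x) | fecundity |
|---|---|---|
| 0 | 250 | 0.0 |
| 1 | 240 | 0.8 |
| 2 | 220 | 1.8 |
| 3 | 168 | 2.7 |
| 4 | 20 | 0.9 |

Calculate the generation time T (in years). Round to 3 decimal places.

2.281

lx = nx/n0 = nx/250: 1, 0.96, 0.88, 0.672, 0.08
lx·mx: 0, 0.768, 1.584, 1.8144, 0.072 → R0 = 4.2384
x·lx·mx: 0, 0.768, 3.168, 5.4432, 0.288 → Σ = 9.6672
T = 9.6672 / 4.2384 = 2.280861… → 2.281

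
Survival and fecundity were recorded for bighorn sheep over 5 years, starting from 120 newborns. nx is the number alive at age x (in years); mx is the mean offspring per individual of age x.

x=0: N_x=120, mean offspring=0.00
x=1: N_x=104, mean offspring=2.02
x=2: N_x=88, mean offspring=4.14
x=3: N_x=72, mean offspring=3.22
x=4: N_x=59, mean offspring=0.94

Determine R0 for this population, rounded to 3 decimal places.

7.181

lx = nx/n0 = nx/120: 1, 0.86667…, 0.73333…, 0.6, 0.49167…
lx·mx by age: 0, 1.750667…, 3.036…, 1.932, 0.462167…
R0 = Σ lx·mx = 7.180833… → 7.181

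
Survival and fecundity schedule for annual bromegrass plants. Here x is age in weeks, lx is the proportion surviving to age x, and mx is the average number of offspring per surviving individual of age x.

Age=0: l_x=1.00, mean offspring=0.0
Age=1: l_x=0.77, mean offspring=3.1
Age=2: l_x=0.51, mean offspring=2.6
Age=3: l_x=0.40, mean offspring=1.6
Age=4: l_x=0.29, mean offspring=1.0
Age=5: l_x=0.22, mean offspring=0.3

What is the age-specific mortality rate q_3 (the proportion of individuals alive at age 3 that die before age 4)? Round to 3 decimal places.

q_3 = (l_3 − l_4) / l_3 = (0.4 − 0.29) / 0.4
     = 0.11 / 0.4 = 0.275 → 0.275

0.275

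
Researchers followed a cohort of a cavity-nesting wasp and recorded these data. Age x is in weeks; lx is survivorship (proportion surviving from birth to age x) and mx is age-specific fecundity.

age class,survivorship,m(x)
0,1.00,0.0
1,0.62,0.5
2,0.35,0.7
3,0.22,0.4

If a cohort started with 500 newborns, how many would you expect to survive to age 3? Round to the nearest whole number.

110

Expected survivors = N0 · l_3 = 500 × 0.22 = 110 → 110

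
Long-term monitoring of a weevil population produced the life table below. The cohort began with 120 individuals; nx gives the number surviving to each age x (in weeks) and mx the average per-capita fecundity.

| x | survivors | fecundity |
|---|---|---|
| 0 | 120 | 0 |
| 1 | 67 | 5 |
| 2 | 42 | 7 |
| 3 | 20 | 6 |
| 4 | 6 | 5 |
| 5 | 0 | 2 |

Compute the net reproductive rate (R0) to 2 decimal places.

lx = nx/n0 = nx/120: 1, 0.55833…, 0.35, 0.16667…, 0.05, 0
lx·mx by age: 0, 2.791667…, 2.45, 1…, 0.25, 0
R0 = Σ lx·mx = 6.491667… → 6.49

6.49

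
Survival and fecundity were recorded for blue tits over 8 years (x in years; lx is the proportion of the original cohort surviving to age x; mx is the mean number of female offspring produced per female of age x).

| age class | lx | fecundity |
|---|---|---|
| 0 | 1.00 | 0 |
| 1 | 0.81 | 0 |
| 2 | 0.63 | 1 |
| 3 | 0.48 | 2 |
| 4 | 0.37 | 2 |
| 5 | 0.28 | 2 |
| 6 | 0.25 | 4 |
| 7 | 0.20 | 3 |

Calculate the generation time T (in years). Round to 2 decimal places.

4.48

lx·mx: 0, 0, 0.63, 0.96, 0.74, 0.56, 1, 0.6 → R0 = 4.49
x·lx·mx: 0, 0, 1.26, 2.88, 2.96, 2.8, 6, 4.2 → Σ = 20.1
T = 20.1 / 4.49 = 4.476615… → 4.48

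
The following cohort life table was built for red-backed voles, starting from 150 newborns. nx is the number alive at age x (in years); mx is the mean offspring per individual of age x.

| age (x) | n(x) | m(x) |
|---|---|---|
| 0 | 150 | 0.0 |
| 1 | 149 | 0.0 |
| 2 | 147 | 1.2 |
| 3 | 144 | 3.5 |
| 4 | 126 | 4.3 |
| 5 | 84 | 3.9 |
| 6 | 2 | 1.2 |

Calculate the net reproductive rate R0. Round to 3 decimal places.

lx = nx/n0 = nx/150: 1, 0.99333…, 0.98, 0.96, 0.84, 0.56, 0.01333…
lx·mx by age: 0, 0, 1.176, 3.36, 3.612, 2.184, 0.016…
R0 = Σ lx·mx = 10.348… → 10.348

10.348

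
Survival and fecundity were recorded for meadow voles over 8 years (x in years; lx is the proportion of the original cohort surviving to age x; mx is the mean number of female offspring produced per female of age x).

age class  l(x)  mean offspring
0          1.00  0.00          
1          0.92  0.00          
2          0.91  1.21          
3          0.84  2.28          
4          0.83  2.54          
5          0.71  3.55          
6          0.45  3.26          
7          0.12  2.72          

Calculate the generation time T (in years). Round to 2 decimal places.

4.25

lx·mx: 0, 0, 1.1011, 1.9152, 2.1082, 2.5205, 1.467, 0.3264 → R0 = 9.4384
x·lx·mx: 0, 0, 2.2022, 5.7456, 8.4328, 12.6025, 8.802, 2.2848 → Σ = 40.0699
T = 40.0699 / 9.4384 = 4.245412… → 4.25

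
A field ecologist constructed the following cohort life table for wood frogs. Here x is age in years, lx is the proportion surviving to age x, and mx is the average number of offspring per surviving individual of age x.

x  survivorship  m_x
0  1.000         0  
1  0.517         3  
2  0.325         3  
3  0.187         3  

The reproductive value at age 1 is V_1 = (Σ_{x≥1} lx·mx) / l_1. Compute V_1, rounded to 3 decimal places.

5.971

lx·mx for x ≥ 1: 1.551, 0.975, 0.561 → sum = 3.087
V_1 = 3.087 / l_1 = 3.087 / 0.517 = 5.970986… → 5.971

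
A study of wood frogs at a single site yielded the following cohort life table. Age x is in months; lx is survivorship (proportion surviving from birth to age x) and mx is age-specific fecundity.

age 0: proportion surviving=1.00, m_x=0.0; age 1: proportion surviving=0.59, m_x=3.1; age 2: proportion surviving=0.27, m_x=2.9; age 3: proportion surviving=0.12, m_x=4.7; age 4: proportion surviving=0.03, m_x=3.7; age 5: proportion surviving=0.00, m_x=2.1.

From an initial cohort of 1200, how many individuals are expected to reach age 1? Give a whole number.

Expected survivors = N0 · l_1 = 1200 × 0.59 = 708 → 708

708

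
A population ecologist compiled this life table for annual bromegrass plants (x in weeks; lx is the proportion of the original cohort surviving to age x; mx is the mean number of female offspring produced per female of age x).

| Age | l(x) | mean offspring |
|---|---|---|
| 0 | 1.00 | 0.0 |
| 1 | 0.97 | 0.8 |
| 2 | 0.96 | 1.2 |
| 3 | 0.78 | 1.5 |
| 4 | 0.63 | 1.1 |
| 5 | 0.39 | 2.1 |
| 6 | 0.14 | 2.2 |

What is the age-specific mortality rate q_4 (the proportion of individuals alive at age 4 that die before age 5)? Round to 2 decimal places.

0.38

q_4 = (l_4 − l_5) / l_4 = (0.63 − 0.39) / 0.63
     = 0.24 / 0.63 = 0.380952… → 0.38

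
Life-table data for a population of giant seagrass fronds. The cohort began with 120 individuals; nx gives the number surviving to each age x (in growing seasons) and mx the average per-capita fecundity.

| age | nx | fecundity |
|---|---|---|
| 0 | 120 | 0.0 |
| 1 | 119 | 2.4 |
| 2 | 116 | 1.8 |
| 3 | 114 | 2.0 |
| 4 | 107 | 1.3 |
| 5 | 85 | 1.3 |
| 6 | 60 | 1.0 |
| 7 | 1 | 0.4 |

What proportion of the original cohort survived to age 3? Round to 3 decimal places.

l_3 = n_3/n_0 = 114/120 = 0.95 → 0.950

0.950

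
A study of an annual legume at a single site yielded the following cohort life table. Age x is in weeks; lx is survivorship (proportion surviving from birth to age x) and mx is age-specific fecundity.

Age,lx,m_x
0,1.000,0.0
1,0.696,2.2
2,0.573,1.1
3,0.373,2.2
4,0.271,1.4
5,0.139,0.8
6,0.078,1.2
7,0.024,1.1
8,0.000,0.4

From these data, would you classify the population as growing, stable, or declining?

R0 = Σ lx·mx = 0 + 1.5312 + 0.6303 + 0.8206 + 0.3794 + 0.1112 + 0.0936 + 0.0264 + 0 = 3.5927
R0 > 1, so the population is growing.

growing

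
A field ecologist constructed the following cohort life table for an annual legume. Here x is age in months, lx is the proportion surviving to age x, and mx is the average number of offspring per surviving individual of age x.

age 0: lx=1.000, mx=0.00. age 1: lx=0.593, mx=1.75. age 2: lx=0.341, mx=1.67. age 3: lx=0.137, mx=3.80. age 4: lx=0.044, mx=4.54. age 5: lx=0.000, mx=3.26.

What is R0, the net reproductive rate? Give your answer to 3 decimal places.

lx·mx by age: 0, 1.03775, 0.56947, 0.5206, 0.19976, 0
R0 = Σ lx·mx = 2.32758 → 2.328

2.328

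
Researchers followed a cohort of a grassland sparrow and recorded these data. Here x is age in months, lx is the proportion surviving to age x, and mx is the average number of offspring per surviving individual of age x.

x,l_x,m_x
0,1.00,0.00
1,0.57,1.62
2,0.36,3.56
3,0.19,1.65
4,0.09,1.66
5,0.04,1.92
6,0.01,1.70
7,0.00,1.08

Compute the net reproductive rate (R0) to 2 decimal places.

2.76

lx·mx by age: 0, 0.9234, 1.2816, 0.3135, 0.1494, 0.0768, 0.017, 0
R0 = Σ lx·mx = 2.7617 → 2.76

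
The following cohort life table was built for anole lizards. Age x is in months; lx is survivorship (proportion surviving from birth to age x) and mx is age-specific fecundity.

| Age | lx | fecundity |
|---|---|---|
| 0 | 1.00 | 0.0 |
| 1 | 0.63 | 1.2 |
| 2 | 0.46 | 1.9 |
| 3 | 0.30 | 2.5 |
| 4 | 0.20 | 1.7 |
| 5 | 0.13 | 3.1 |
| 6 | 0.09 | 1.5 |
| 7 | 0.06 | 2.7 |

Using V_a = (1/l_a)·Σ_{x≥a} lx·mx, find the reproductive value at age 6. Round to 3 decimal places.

lx·mx for x ≥ 6: 0.135, 0.162 → sum = 0.297
V_6 = 0.297 / l_6 = 0.297 / 0.09 = 3.3 → 3.300

3.300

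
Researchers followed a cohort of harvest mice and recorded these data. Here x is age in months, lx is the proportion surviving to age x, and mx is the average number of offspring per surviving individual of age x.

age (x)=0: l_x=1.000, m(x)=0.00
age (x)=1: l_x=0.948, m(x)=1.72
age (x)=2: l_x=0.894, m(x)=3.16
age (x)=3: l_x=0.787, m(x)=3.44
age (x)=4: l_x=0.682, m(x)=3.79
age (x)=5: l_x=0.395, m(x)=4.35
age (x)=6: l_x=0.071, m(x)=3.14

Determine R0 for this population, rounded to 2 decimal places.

11.69

lx·mx by age: 0, 1.63056, 2.82504, 2.70728, 2.58478, 1.71825, 0.22294
R0 = Σ lx·mx = 11.68885 → 11.69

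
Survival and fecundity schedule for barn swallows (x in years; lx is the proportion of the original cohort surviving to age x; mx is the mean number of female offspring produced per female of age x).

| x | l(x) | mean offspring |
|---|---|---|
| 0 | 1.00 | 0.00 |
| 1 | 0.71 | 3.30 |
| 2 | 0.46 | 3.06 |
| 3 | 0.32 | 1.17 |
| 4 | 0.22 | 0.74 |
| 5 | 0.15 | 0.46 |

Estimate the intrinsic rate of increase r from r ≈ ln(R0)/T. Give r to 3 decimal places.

R0 = Σ lx·mx = 0 + 2.343 + 1.4076 + 0.3744 + 0.1628 + 0.069 = 4.3568
Σ x·lx·mx = 7.2776; T = 7.2776/4.3568 = 1.6704…
r ≈ ln(R0)/T = ln(4.3568)/1.6704… = 0.88107… → 0.881

0.881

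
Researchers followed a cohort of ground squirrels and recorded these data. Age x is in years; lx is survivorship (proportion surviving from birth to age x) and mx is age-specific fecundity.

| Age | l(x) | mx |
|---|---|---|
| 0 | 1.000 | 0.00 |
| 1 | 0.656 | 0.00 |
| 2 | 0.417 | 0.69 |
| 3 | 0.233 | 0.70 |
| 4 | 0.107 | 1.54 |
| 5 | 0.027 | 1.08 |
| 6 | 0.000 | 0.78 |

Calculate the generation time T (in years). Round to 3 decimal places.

2.900

lx·mx: 0, 0, 0.28773, 0.1631, 0.16478, 0.02916, 0 → R0 = 0.64477
x·lx·mx: 0, 0, 0.57546, 0.4893, 0.65912, 0.1458, 0 → Σ = 1.86968
T = 1.86968 / 0.64477 = 2.899763… → 2.900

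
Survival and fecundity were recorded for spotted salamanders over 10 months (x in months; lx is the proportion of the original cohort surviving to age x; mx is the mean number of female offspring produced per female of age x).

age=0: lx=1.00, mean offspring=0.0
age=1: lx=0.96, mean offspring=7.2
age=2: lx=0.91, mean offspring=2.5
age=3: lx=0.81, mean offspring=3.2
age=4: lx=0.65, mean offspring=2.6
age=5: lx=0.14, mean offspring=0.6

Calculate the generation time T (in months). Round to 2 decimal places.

1.95

lx·mx: 0, 6.912, 2.275, 2.592, 1.69, 0.084 → R0 = 13.553
x·lx·mx: 0, 6.912, 4.55, 7.776, 6.76, 0.42 → Σ = 26.418
T = 26.418 / 13.553 = 1.949236… → 1.95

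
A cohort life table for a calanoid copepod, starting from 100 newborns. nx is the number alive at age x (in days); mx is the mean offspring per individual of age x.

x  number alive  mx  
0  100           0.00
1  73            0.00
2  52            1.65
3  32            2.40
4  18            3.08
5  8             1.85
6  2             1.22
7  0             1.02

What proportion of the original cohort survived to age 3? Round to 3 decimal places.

l_3 = n_3/n_0 = 32/100 = 0.32 → 0.320

0.320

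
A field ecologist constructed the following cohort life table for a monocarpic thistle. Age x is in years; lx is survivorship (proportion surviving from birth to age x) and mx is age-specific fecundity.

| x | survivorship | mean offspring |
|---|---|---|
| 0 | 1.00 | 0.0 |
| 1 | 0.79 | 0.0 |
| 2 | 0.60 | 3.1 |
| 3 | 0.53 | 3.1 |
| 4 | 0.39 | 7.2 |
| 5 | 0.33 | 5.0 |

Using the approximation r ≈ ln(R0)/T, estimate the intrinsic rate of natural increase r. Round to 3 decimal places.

0.587

R0 = Σ lx·mx = 0 + 0 + 1.86 + 1.643 + 2.808 + 1.65 = 7.961
Σ x·lx·mx = 28.131; T = 28.131/7.961 = 3.5336…
r ≈ ln(R0)/T = ln(7.961)/3.5336… = 0.58709… → 0.587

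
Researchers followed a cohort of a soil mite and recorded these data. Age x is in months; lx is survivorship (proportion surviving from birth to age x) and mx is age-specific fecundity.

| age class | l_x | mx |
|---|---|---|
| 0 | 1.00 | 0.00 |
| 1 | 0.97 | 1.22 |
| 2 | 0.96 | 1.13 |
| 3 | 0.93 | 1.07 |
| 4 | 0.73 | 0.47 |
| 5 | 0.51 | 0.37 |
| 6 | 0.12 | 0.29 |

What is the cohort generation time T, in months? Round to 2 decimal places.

lx·mx: 0, 1.1834, 1.0848, 0.9951, 0.3431, 0.1887, 0.0348 → R0 = 3.8299
x·lx·mx: 0, 1.1834, 2.1696, 2.9853, 1.3724, 0.9435, 0.2088 → Σ = 8.863
T = 8.863 / 3.8299 = 2.31416… → 2.31

2.31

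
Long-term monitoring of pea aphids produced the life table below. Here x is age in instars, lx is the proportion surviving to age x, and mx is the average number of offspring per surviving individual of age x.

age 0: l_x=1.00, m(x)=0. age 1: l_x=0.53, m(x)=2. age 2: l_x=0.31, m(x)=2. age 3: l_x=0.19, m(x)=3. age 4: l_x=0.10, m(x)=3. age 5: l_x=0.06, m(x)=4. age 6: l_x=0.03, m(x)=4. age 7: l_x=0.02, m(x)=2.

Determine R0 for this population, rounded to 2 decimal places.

lx·mx by age: 0, 1.06, 0.62, 0.57, 0.3, 0.24, 0.12, 0.04
R0 = Σ lx·mx = 2.95 → 2.95

2.95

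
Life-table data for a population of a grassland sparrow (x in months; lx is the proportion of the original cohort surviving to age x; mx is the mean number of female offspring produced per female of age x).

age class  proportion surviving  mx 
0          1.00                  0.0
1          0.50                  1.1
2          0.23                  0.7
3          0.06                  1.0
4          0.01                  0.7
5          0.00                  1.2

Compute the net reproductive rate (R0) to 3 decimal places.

0.778

lx·mx by age: 0, 0.55, 0.161, 0.06, 0.007, 0
R0 = Σ lx·mx = 0.778 → 0.778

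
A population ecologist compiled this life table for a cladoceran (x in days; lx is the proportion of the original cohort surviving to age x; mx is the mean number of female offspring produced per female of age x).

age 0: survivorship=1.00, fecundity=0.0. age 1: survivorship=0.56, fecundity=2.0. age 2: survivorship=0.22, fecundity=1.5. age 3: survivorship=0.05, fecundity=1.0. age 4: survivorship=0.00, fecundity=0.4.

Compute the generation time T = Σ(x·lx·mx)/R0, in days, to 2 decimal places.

lx·mx: 0, 1.12, 0.33, 0.05, 0 → R0 = 1.5
x·lx·mx: 0, 1.12, 0.66, 0.15, 0 → Σ = 1.93
T = 1.93 / 1.5 = 1.286667… → 1.29

1.29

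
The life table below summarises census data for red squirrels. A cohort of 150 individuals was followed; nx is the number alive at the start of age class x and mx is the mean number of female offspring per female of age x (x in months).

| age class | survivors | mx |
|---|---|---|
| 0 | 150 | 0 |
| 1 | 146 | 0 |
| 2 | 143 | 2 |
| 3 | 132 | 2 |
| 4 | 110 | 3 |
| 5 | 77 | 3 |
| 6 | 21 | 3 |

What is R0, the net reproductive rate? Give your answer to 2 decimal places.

lx = nx/n0 = nx/150: 1, 0.97333…, 0.95333…, 0.88, 0.73333…, 0.51333…, 0.14
lx·mx by age: 0, 0, 1.906667…, 1.76, 2.2…, 1.54…, 0.42
R0 = Σ lx·mx = 7.826667… → 7.83

7.83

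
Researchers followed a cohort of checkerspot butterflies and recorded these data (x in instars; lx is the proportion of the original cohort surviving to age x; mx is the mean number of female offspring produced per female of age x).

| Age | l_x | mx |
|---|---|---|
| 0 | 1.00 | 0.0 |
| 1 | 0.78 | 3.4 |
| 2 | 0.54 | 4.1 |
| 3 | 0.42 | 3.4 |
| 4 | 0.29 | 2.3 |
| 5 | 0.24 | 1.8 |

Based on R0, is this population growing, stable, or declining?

R0 = Σ lx·mx = 0 + 2.652 + 2.214 + 1.428 + 0.667 + 0.432 = 7.393
R0 > 1, so the population is growing.

growing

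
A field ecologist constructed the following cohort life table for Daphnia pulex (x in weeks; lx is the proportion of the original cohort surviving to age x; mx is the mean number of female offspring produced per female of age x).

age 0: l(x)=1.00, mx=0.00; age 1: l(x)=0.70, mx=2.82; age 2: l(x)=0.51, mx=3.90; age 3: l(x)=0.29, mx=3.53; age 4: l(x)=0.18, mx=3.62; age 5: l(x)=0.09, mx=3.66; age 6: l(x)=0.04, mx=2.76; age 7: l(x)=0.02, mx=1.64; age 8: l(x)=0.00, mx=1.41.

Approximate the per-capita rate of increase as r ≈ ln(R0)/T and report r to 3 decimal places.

0.781

R0 = Σ lx·mx = 0 + 1.974 + 1.989 + 1.0237 + 0.6516 + 0.3294 + 0.1104 + 0.0328 + 0 = 6.1109
Σ x·lx·mx = 14.1685; T = 14.1685/6.1109 = 2.31856…
r ≈ ln(R0)/T = ln(6.1109)/2.31856… = 0.78069… → 0.781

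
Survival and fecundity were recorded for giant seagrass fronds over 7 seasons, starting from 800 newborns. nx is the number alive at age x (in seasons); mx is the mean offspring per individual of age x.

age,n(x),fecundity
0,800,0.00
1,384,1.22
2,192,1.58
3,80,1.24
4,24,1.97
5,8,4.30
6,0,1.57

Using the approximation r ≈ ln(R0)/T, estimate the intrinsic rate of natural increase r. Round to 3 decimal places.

lx = nx/n0 = nx/800: 1, 0.48, 0.24, 0.1, 0.03, 0.01, 0
R0 = Σ lx·mx = 0 + 0.5856 + 0.3792 + 0.124 + 0.0591 + 0.043 + 0 = 1.1909
Σ x·lx·mx = 2.1674; T = 2.1674/1.1909 = 1.81997…
r ≈ ln(R0)/T = ln(1.1909)/1.81997… = 0.096… → 0.096

0.096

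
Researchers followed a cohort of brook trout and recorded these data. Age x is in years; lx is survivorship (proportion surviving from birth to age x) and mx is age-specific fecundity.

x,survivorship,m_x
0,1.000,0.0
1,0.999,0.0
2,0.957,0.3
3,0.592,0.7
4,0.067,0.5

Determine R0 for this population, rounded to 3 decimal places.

0.735

lx·mx by age: 0, 0, 0.2871, 0.4144, 0.0335
R0 = Σ lx·mx = 0.735 → 0.735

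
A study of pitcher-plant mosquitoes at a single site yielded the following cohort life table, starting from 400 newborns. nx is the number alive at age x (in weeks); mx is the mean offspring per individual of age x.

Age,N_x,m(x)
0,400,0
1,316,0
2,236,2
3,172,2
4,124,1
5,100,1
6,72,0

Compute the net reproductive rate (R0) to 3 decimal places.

2.600

lx = nx/n0 = nx/400: 1, 0.79, 0.59, 0.43, 0.31, 0.25, 0.18
lx·mx by age: 0, 0, 1.18, 0.86, 0.31, 0.25, 0
R0 = Σ lx·mx = 2.6 → 2.600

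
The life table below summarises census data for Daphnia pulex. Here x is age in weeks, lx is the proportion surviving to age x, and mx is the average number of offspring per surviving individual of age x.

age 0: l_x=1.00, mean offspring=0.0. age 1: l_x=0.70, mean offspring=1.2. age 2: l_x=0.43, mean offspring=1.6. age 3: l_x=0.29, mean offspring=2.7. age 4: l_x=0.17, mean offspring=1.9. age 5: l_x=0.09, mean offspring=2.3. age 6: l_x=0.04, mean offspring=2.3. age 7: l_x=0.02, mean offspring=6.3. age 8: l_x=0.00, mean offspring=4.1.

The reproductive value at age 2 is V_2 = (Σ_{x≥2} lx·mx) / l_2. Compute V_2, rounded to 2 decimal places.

lx·mx for x ≥ 2: 0.688, 0.783, 0.323, 0.207, 0.092, 0.126, 0 → sum = 2.219
V_2 = 2.219 / l_2 = 2.219 / 0.43 = 5.160465… → 5.16

5.16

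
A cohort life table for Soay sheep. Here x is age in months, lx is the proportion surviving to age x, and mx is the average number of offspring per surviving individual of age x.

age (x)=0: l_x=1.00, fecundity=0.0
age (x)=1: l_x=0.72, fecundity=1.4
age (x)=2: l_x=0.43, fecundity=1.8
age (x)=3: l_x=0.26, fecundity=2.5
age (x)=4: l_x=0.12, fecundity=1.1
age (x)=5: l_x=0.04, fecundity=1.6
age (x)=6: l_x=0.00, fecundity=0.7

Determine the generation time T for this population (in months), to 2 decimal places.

lx·mx: 0, 1.008, 0.774, 0.65, 0.132, 0.064, 0 → R0 = 2.628
x·lx·mx: 0, 1.008, 1.548, 1.95, 0.528, 0.32, 0 → Σ = 5.354
T = 5.354 / 2.628 = 2.037291… → 2.04

2.04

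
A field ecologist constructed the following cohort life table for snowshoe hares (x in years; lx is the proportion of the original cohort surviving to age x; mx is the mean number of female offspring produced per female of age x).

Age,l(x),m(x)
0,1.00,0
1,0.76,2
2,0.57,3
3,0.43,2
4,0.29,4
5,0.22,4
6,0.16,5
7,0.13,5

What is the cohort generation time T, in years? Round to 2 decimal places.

lx·mx: 0, 1.52, 1.71, 0.86, 1.16, 0.88, 0.8, 0.65 → R0 = 7.58
x·lx·mx: 0, 1.52, 3.42, 2.58, 4.64, 4.4, 4.8, 4.55 → Σ = 25.91
T = 25.91 / 7.58 = 3.418206… → 3.42

3.42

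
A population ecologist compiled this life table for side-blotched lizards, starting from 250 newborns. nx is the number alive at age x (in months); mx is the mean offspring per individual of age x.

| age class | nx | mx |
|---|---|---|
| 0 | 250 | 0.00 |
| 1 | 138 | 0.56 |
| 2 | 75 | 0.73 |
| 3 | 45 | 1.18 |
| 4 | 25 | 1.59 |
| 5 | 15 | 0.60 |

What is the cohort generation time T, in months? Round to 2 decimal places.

2.35

lx = nx/n0 = nx/250: 1, 0.552, 0.3, 0.18, 0.1, 0.06
lx·mx: 0, 0.30912, 0.219, 0.2124, 0.159, 0.036 → R0 = 0.93552
x·lx·mx: 0, 0.30912, 0.438, 0.6372, 0.636, 0.18 → Σ = 2.20032
T = 2.20032 / 0.93552 = 2.351975… → 2.35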